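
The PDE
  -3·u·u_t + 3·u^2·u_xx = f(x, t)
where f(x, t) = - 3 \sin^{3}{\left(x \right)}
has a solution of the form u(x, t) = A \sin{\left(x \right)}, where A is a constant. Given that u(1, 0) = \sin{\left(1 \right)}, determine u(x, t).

Substitute the ansatz u = A \sin{\left(x \right)} into the left-hand side.
Derivatives of the ansatz:
  u_t = 0
  u_xx = - A \sin{\left(x \right)}
Term by term:
  -3·u·u_t = 0
  3·u^2·u_xx = - 3 A^{3} \sin^{3}{\left(x \right)}
So the left-hand side equals
  - 3 A^{3} \sin^{3}{\left(x \right)}
This must equal f(x, t) = - 3 \sin^{3}{\left(x \right)} identically.
Matching coefficients of the independent functions:
  [\sin^{3}{\left(x \right)}]:  - 3 A^{3} = -3
Solving: A = 1.
Check against the point condition:
  u(1, 0) = \sin{\left(1 \right)}  ⟹  A \sin{\left(1 \right)} = \sin{\left(1 \right)}  ✓
Hence u(x, t) = \sin{\left(x \right)}.

Answer: u(x, t) = \sin{\left(x \right)}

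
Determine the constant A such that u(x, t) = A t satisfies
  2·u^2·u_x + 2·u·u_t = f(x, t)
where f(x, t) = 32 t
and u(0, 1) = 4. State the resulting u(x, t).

Substitute the ansatz u = A t into the left-hand side.
Derivatives of the ansatz:
  u_x = 0
  u_t = A
Term by term:
  2·u^2·u_x = 0
  2·u·u_t = 2 A^{2} t
So the left-hand side equals
  2 A^{2} t
This must equal f(x, t) = 32 t identically.
Matching coefficients of the independent functions:
  [t]:  2 A^{2} = 32
These equations allow (A) = (-4) or (4).
Impose the point condition(s):
  u(0, 1) = 4  ⟹  A = 4
Only A = 4 satisfies everything.
Hence u(x, t) = 4 t.

Answer: u(x, t) = 4 t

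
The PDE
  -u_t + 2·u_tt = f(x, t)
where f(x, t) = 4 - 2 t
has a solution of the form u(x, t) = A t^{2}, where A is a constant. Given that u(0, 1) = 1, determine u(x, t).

Substitute the ansatz u = A t^{2} into the left-hand side.
Derivatives of the ansatz:
  u_t = 2 A t
  u_tt = 2 A
Term by term:
  -u_t = - 2 A t
  2·u_tt = 4 A
So the left-hand side equals
  - 2 A t + 4 A
This must equal f(x, t) = 4 - 2 t identically.
Matching coefficients of the independent functions:
  [constant term]:  4 A = 4
  [t]:  - 2 A = -2
Solving: A = 1.
Check against the point condition:
  u(0, 1) = 1  ⟹  A = 1  ✓
Hence u(x, t) = t^{2}.

Answer: u(x, t) = t^{2}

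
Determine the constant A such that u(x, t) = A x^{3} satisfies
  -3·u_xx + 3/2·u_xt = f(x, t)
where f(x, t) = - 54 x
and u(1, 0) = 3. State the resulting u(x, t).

Substitute the ansatz u = A x^{3} into the left-hand side.
Derivatives of the ansatz:
  u_xx = 6 A x
  u_xt = 0
Term by term:
  -3·u_xx = - 18 A x
  3/2·u_xt = 0
So the left-hand side equals
  - 18 A x
This must equal f(x, t) = - 54 x identically.
Matching coefficients of the independent functions:
  [x]:  - 18 A = -54
Solving: A = 3.
Check against the point condition:
  u(1, 0) = 3  ⟹  A = 3  ✓
Hence u(x, t) = 3 x^{3}.

Answer: u(x, t) = 3 x^{3}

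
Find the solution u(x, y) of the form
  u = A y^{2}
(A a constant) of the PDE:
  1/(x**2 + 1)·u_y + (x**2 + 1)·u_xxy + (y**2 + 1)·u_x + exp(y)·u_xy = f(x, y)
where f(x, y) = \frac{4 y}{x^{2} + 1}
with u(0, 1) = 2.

Substitute the ansatz u = A y^{2} into the left-hand side.
Derivatives of the ansatz:
  u_y = 2 A y
  u_xxy = 0
  u_x = 0
  u_xy = 0
Term by term:
  1/(x**2 + 1)·u_y = \frac{2 A y}{x^{2} + 1}
  (x**2 + 1)·u_xxy = 0
  (y**2 + 1)·u_x = 0
  exp(y)·u_xy = 0
So the left-hand side equals
  \frac{2 A y}{x^{2} + 1}
This must equal f(x, y) = \frac{4 y}{x^{2} + 1} identically.
Matching coefficients of the independent functions:
  [\frac{y}{x^{2} + 1}]:  2 A = 4
Solving: A = 2.
Check against the point condition:
  u(0, 1) = 2  ⟹  A = 2  ✓
Hence u(x, y) = 2 y^{2}.

Answer: u(x, y) = 2 y^{2}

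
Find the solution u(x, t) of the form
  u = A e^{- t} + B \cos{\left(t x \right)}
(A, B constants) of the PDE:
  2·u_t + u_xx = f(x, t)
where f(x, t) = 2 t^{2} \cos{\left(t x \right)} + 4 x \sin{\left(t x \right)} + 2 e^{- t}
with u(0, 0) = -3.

Substitute the ansatz u = A e^{- t} + B \cos{\left(t x \right)} into the left-hand side.
Derivatives of the ansatz:
  u_t = - A e^{- t} - B x \sin{\left(t x \right)}
  u_xx = - B t^{2} \cos{\left(t x \right)}
Term by term:
  2·u_t = - 2 A e^{- t} - 2 B x \sin{\left(t x \right)}
  u_xx = - B t^{2} \cos{\left(t x \right)}
So the left-hand side equals
  - 2 A e^{- t} - B t^{2} \cos{\left(t x \right)} - 2 B x \sin{\left(t x \right)}
This must equal f(x, t) = 2 t^{2} \cos{\left(t x \right)} + 4 x \sin{\left(t x \right)} + 2 e^{- t} identically.
Matching coefficients of the independent functions:
  [t^{2} \cos{\left(t x \right)}]:  - B = 2
  [x \sin{\left(t x \right)}]:  - 2 B = 4
  [e^{- t}]:  - 2 A = 2
Solving: A = -1, B = -2.
Check against the point condition:
  u(0, 0) = -3  ⟹  A + B = -3  ✓
Hence u(x, t) = - 2 \cos{\left(t x \right)} - e^{- t}.

Answer: u(x, t) = - 2 \cos{\left(t x \right)} - e^{- t}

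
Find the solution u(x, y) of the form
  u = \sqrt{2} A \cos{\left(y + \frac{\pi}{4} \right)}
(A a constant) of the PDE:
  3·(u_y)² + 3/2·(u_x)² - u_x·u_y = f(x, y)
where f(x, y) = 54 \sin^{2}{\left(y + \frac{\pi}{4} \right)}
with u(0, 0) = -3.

Answer: u(x, y) = - 3 \sqrt{2} \cos{\left(y + \frac{\pi}{4} \right)}

Derivation:
Substitute the ansatz u = \sqrt{2} A \cos{\left(y + \frac{\pi}{4} \right)} into the left-hand side.
Derivatives of the ansatz:
  u_y = - \sqrt{2} A \sin{\left(y + \frac{\pi}{4} \right)}
  u_x = 0
Term by term:
  3·(u_y)² = 6 A^{2} \sin^{2}{\left(y + \frac{\pi}{4} \right)}
  3/2·(u_x)² = 0
  -u_x·u_y = 0
So the left-hand side equals
  6 A^{2} \sin^{2}{\left(y + \frac{\pi}{4} \right)}
This must equal f(x, y) = 54 \sin^{2}{\left(y + \frac{\pi}{4} \right)} identically.
Matching coefficients of the independent functions:
  [\sin^{2}{\left(y + \frac{\pi}{4} \right)}]:  6 A^{2} = 54
These equations allow (A) = (-3) or (3).
Impose the point condition(s):
  u(0, 0) = -3  ⟹  A = -3
Only A = -3 satisfies everything.
Hence u(x, y) = - 3 \sqrt{2} \cos{\left(y + \frac{\pi}{4} \right)}.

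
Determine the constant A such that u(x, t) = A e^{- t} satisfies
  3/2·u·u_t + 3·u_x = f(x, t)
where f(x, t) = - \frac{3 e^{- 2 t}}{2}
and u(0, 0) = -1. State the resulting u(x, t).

Answer: u(x, t) = - e^{- t}

Derivation:
Substitute the ansatz u = A e^{- t} into the left-hand side.
Derivatives of the ansatz:
  u_t = - A e^{- t}
  u_x = 0
Term by term:
  3/2·u·u_t = - \frac{3 A^{2} e^{- 2 t}}{2}
  3·u_x = 0
So the left-hand side equals
  - \frac{3 A^{2} e^{- 2 t}}{2}
This must equal f(x, t) = - \frac{3 e^{- 2 t}}{2} identically.
Matching coefficients of the independent functions:
  [e^{- 2 t}]:  - \frac{3 A^{2}}{2} = - \frac{3}{2}
These equations allow (A) = (-1) or (1).
Impose the point condition(s):
  u(0, 0) = -1  ⟹  A = -1
Only A = -1 satisfies everything.
Hence u(x, t) = - e^{- t}.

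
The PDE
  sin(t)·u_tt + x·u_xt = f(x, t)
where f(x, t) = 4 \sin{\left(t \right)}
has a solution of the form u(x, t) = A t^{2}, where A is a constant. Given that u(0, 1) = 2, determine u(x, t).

Substitute the ansatz u = A t^{2} into the left-hand side.
Derivatives of the ansatz:
  u_tt = 2 A
  u_xt = 0
Term by term:
  sin(t)·u_tt = 2 A \sin{\left(t \right)}
  x·u_xt = 0
So the left-hand side equals
  2 A \sin{\left(t \right)}
This must equal f(x, t) = 4 \sin{\left(t \right)} identically.
Matching coefficients of the independent functions:
  [\sin{\left(t \right)}]:  2 A = 4
Solving: A = 2.
Check against the point condition:
  u(0, 1) = 2  ⟹  A = 2  ✓
Hence u(x, t) = 2 t^{2}.

Answer: u(x, t) = 2 t^{2}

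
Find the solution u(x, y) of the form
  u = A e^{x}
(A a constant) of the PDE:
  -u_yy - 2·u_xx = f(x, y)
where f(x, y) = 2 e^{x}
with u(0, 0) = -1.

Substitute the ansatz u = A e^{x} into the left-hand side.
Derivatives of the ansatz:
  u_yy = 0
  u_xx = A e^{x}
Term by term:
  -u_yy = 0
  -2·u_xx = - 2 A e^{x}
So the left-hand side equals
  - 2 A e^{x}
This must equal f(x, y) = 2 e^{x} identically.
Matching coefficients of the independent functions:
  [e^{x}]:  - 2 A = 2
Solving: A = -1.
Check against the point condition:
  u(0, 0) = -1  ⟹  A = -1  ✓
Hence u(x, y) = - e^{x}.

Answer: u(x, y) = - e^{x}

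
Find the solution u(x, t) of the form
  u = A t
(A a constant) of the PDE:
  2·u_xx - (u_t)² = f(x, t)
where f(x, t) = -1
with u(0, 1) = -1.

Substitute the ansatz u = A t into the left-hand side.
Derivatives of the ansatz:
  u_xx = 0
  u_t = A
Term by term:
  2·u_xx = 0
  -(u_t)² = - A^{2}
So the left-hand side equals
  - A^{2}
This must equal f(x, t) = -1 identically.
Matching coefficients of the independent functions:
  [constant term]:  - A^{2} = -1
These equations allow (A) = (-1) or (1).
Impose the point condition(s):
  u(0, 1) = -1  ⟹  A = -1
Only A = -1 satisfies everything.
Hence u(x, t) = - t.

Answer: u(x, t) = - t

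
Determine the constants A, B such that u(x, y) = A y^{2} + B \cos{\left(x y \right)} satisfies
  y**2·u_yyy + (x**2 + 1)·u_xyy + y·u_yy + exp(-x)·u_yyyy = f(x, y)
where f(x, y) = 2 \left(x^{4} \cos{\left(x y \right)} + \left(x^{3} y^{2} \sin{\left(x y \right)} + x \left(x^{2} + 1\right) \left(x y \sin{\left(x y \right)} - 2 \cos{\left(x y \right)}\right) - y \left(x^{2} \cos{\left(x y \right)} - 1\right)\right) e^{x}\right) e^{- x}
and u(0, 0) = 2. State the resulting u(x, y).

Substitute the ansatz u = A y^{2} + B \cos{\left(x y \right)} into the left-hand side.
Derivatives of the ansatz:
  u_yyy = B x^{3} \sin{\left(x y \right)}
  u_xyy = B x^{2} y \sin{\left(x y \right)} - 2 B x \cos{\left(x y \right)}
  u_yy = 2 A - B x^{2} \cos{\left(x y \right)}
  u_yyyy = B x^{4} \cos{\left(x y \right)}
Term by term:
  y**2·u_yyy = B x^{3} y^{2} \sin{\left(x y \right)}
  (x**2 + 1)·u_xyy = B x^{4} y \sin{\left(x y \right)} - 2 B x^{3} \cos{\left(x y \right)} + B x^{2} y \sin{\left(x y \right)} - 2 B x \cos{\left(x y \right)}
  y·u_yy = 2 A y - B x^{2} y \cos{\left(x y \right)}
  exp(-x)·u_yyyy = B x^{4} e^{- x} \cos{\left(x y \right)}
So the left-hand side equals
  2 A y + B x^{4} y \sin{\left(x y \right)} + B x^{4} e^{- x} \cos{\left(x y \right)} + B x^{3} y^{2} \sin{\left(x y \right)} - 2 B x^{3} \cos{\left(x y \right)} + B x^{2} y \sin{\left(x y \right)} - B x^{2} y \cos{\left(x y \right)} - 2 B x \cos{\left(x y \right)}
This must equal f(x, y) identically; expanded, f = 2 x^{4} y \sin{\left(x y \right)} + 2 x^{4} e^{- x} \cos{\left(x y \right)} + 2 x^{3} y^{2} \sin{\left(x y \right)} - 4 x^{3} \cos{\left(x y \right)} + 2 x^{2} y \sin{\left(x y \right)} - 2 x^{2} y \cos{\left(x y \right)} - 4 x \cos{\left(x y \right)} + 2 y.
Matching coefficients of the independent functions:
  [y]:  2 A = 2
  [x \cos{\left(x y \right)}, x^{3} \cos{\left(x y \right)}]:  - 2 B = -4
  [x^{2} y \sin{\left(x y \right)}, x^{3} y^{2} \sin{\left(x y \right)}, x^{4} y \sin{\left(x y \right)}, x^{4} e^{- x} \cos{\left(x y \right)}]:  B = 2
  [x^{2} y \cos{\left(x y \right)}]:  - B = -2
Solving: A = 1, B = 2.
Check against the point condition:
  u(0, 0) = 2  ⟹  B = 2  ✓
Hence u(x, y) = y^{2} + 2 \cos{\left(x y \right)}.

Answer: u(x, y) = y^{2} + 2 \cos{\left(x y \right)}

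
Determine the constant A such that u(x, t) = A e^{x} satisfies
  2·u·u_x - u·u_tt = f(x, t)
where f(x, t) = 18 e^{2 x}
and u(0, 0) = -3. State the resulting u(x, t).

Substitute the ansatz u = A e^{x} into the left-hand side.
Derivatives of the ansatz:
  u_x = A e^{x}
  u_tt = 0
Term by term:
  2·u·u_x = 2 A^{2} e^{2 x}
  -u·u_tt = 0
So the left-hand side equals
  2 A^{2} e^{2 x}
This must equal f(x, t) = 18 e^{2 x} identically.
Matching coefficients of the independent functions:
  [e^{2 x}]:  2 A^{2} = 18
These equations allow (A) = (-3) or (3).
Impose the point condition(s):
  u(0, 0) = -3  ⟹  A = -3
Only A = -3 satisfies everything.
Hence u(x, t) = - 3 e^{x}.

Answer: u(x, t) = - 3 e^{x}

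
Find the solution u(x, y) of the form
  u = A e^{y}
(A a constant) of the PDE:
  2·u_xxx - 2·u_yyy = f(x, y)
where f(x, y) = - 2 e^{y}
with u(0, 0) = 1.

Substitute the ansatz u = A e^{y} into the left-hand side.
Derivatives of the ansatz:
  u_xxx = 0
  u_yyy = A e^{y}
Term by term:
  2·u_xxx = 0
  -2·u_yyy = - 2 A e^{y}
So the left-hand side equals
  - 2 A e^{y}
This must equal f(x, y) = - 2 e^{y} identically.
Matching coefficients of the independent functions:
  [e^{y}]:  - 2 A = -2
Solving: A = 1.
Check against the point condition:
  u(0, 0) = 1  ⟹  A = 1  ✓
Hence u(x, y) = e^{y}.

Answer: u(x, y) = e^{y}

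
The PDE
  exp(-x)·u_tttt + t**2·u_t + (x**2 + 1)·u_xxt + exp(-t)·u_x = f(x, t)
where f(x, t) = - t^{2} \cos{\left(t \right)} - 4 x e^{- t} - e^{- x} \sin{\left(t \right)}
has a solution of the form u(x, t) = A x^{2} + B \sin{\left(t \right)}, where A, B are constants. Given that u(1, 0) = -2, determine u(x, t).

Substitute the ansatz u = A x^{2} + B \sin{\left(t \right)} into the left-hand side.
Derivatives of the ansatz:
  u_tttt = B \sin{\left(t \right)}
  u_t = B \cos{\left(t \right)}
  u_xxt = 0
  u_x = 2 A x
Term by term:
  exp(-x)·u_tttt = B e^{- x} \sin{\left(t \right)}
  t**2·u_t = B t^{2} \cos{\left(t \right)}
  (x**2 + 1)·u_xxt = 0
  exp(-t)·u_x = 2 A x e^{- t}
So the left-hand side equals
  2 A x e^{- t} + B t^{2} \cos{\left(t \right)} + B e^{- x} \sin{\left(t \right)}
This must equal f(x, t) = - t^{2} \cos{\left(t \right)} - 4 x e^{- t} - e^{- x} \sin{\left(t \right)} identically.
Matching coefficients of the independent functions:
  [t^{2} \cos{\left(t \right)}, e^{- x} \sin{\left(t \right)}]:  B = -1
  [x e^{- t}]:  2 A = -4
Solving: A = -2, B = -1.
Check against the point condition:
  u(1, 0) = -2  ⟹  A = -2  ✓
Hence u(x, t) = - 2 x^{2} - \sin{\left(t \right)}.

Answer: u(x, t) = - 2 x^{2} - \sin{\left(t \right)}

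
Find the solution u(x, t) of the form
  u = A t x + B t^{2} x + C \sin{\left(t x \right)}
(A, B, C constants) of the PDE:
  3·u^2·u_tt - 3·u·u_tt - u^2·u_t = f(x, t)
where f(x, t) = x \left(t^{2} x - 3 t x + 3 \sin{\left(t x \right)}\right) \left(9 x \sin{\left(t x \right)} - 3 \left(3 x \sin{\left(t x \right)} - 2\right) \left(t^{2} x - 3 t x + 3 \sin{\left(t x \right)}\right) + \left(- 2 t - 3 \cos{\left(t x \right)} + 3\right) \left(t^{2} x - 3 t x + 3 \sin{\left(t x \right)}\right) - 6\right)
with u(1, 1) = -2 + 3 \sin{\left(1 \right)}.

Answer: u(x, t) = t^{2} x - 3 t x + 3 \sin{\left(t x \right)}

Derivation:
Substitute the ansatz u = A t x + B t^{2} x + C \sin{\left(t x \right)} into the left-hand side.
Derivatives of the ansatz:
  u_tt = 2 B x - C x^{2} \sin{\left(t x \right)}
  u_t = A x + 2 B t x + C x \cos{\left(t x \right)}
Term by term:
  3·u^2·u_tt = 6 A^{2} B t^{2} x^{3} - 3 A^{2} C t^{2} x^{4} \sin{\left(t x \right)} + 12 A B^{2} t^{3} x^{3} - 6 A B C t^{3} x^{4} \sin{\left(t x \right)} + 12 A B C t x^{2} \sin{\left(t x \right)} - 6 A C^{2} t x^{3} \sin^{2}{\left(t x \right)} + 6 B^{3} t^{4} x^{3} - 3 B^{2} C t^{4} x^{4} \sin{\left(t x \right)} + 12 B^{2} C t^{2} x^{2} \sin{\left(t x \right)} - 6 B C^{2} t^{2} x^{3} \sin^{2}{\left(t x \right)} + 6 B C^{2} x \sin^{2}{\left(t x \right)} - 3 C^{3} x^{2} \sin^{3}{\left(t x \right)}
  -3·u·u_tt = - 6 A B t x^{2} + 3 A C t x^{3} \sin{\left(t x \right)} - 6 B^{2} t^{2} x^{2} + 3 B C t^{2} x^{3} \sin{\left(t x \right)} - 6 B C x \sin{\left(t x \right)} + 3 C^{2} x^{2} \sin^{2}{\left(t x \right)}
  -u^2·u_t = - A^{3} t^{2} x^{3} - 4 A^{2} B t^{3} x^{3} - A^{2} C t^{2} x^{3} \cos{\left(t x \right)} - 2 A^{2} C t x^{2} \sin{\left(t x \right)} - 5 A B^{2} t^{4} x^{3} - 2 A B C t^{3} x^{3} \cos{\left(t x \right)} - 6 A B C t^{2} x^{2} \sin{\left(t x \right)} - 2 A C^{2} t x^{2} \sin{\left(t x \right)} \cos{\left(t x \right)} - A C^{2} x \sin^{2}{\left(t x \right)} - 2 B^{3} t^{5} x^{3} - B^{2} C t^{4} x^{3} \cos{\left(t x \right)} - 4 B^{2} C t^{3} x^{2} \sin{\left(t x \right)} - 2 B C^{2} t^{2} x^{2} \sin{\left(t x \right)} \cos{\left(t x \right)} - 2 B C^{2} t x \sin^{2}{\left(t x \right)} - C^{3} x \sin^{2}{\left(t x \right)} \cos{\left(t x \right)}
Sum these and collect like terms in the independent variables.
This must equal f(x, t) identically; expanded, f = - 2 t^{5} x^{3} - 9 t^{4} x^{4} \sin{\left(t x \right)} - 3 t^{4} x^{3} \cos{\left(t x \right)} + 21 t^{4} x^{3} + 54 t^{3} x^{4} \sin{\left(t x \right)} + 18 t^{3} x^{3} \cos{\left(t x \right)} - 72 t^{3} x^{3} - 12 t^{3} x^{2} \sin{\left(t x \right)} - 81 t^{2} x^{4} \sin{\left(t x \right)} - 54 t^{2} x^{3} \sin^{2}{\left(t x \right)} + 9 t^{2} x^{3} \sin{\left(t x \right)} - 27 t^{2} x^{3} \cos{\left(t x \right)} + 81 t^{2} x^{3} - 18 t^{2} x^{2} \sin{\left(t x \right)} \cos{\left(t x \right)} + 90 t^{2} x^{2} \sin{\left(t x \right)} - 6 t^{2} x^{2} + 162 t x^{3} \sin^{2}{\left(t x \right)} - 27 t x^{3} \sin{\left(t x \right)} + 54 t x^{2} \sin{\left(t x \right)} \cos{\left(t x \right)} - 162 t x^{2} \sin{\left(t x \right)} + 18 t x^{2} - 18 t x \sin^{2}{\left(t x \right)} - 81 x^{2} \sin^{3}{\left(t x \right)} + 27 x^{2} \sin^{2}{\left(t x \right)} - 27 x \sin^{2}{\left(t x \right)} \cos{\left(t x \right)} + 81 x \sin^{2}{\left(t x \right)} - 18 x \sin{\left(t x \right)}.
Matching coefficients of the independent functions:
(each divided by its leading coefficient; functions giving the same equation are listed together)
  [t x^{2}]:  A B + 3 = 0
  [t^{2} x^{2}]:  B^{2} - 1 = 0
  [t^{2} x^{3}]:  A^{3} - 6 A^{2} B + 81 = 0
  [t^{3} x^{3}]:  A^{2} B - 3 A B^{2} - 18 = 0
  [t^{4} x^{3}]:  A B^{2} - \frac{6 B^{3}}{5} + \frac{21}{5} = 0
  [t^{5} x^{3}]:  B^{3} - 1 = 0
  [x \sin{\left(t x \right)}, t^{2} x^{3} \sin{\left(t x \right)}]:  B C - 3 = 0
  [x \sin^{2}{\left(t x \right)}]:  A C^{2} - 6 B C^{2} + 81 = 0
  [x^{2} \sin^{2}{\left(t x \right)}]:  C^{2} - 9 = 0
  [x^{2} \sin^{3}{\left(t x \right)}, x \sin^{2}{\left(t x \right)} \cos{\left(t x \right)}]:  C^{3} - 27 = 0
  [t x \sin^{2}{\left(t x \right)}, t^{2} x^{3} \sin^{2}{\left(t x \right)}, t^{2} x^{2} \sin{\left(t x \right)} \cos{\left(t x \right)}]:  B C^{2} - 9 = 0
  [t x^{2} \sin{\left(t x \right)}]:  A^{2} C - 6 A B C - 81 = 0
  [t x^{3} \sin{\left(t x \right)}]:  A C + 9 = 0
  [t x^{3} \sin^{2}{\left(t x \right)}, t x^{2} \sin{\left(t x \right)} \cos{\left(t x \right)}]:  A C^{2} + 27 = 0
  [t^{2} x^{2} \sin{\left(t x \right)}]:  A B C - 2 B^{2} C + 15 = 0
  [t^{2} x^{3} \cos{\left(t x \right)}, t^{2} x^{4} \sin{\left(t x \right)}]:  A^{2} C - 27 = 0
  [t^{3} x^{2} \sin{\left(t x \right)}, t^{4} x^{3} \cos{\left(t x \right)}, t^{4} x^{4} \sin{\left(t x \right)}]:  B^{2} C - 3 = 0
  [t^{3} x^{3} \cos{\left(t x \right)}, t^{3} x^{4} \sin{\left(t x \right)}]:  A B C + 9 = 0
Solving: A = -3, B = 1, C = 3.
Check against the point condition:
  u(1, 1) = -2 + 3 \sin{\left(1 \right)}  ⟹  A + B + C \sin{\left(1 \right)} = -2 + 3 \sin{\left(1 \right)}  ✓
Hence u(x, t) = t^{2} x - 3 t x + 3 \sin{\left(t x \right)}.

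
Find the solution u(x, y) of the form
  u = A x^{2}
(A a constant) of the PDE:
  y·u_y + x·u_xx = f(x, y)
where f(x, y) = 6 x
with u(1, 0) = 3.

Substitute the ansatz u = A x^{2} into the left-hand side.
Derivatives of the ansatz:
  u_y = 0
  u_xx = 2 A
Term by term:
  y·u_y = 0
  x·u_xx = 2 A x
So the left-hand side equals
  2 A x
This must equal f(x, y) = 6 x identically.
Matching coefficients of the independent functions:
  [x]:  2 A = 6
Solving: A = 3.
Check against the point condition:
  u(1, 0) = 3  ⟹  A = 3  ✓
Hence u(x, y) = 3 x^{2}.

Answer: u(x, y) = 3 x^{2}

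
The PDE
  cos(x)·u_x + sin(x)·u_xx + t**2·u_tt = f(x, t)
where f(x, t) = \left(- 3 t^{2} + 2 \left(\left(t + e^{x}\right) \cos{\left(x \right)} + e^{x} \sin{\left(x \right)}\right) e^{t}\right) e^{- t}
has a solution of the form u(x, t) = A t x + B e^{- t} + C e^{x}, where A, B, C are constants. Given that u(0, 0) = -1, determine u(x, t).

Substitute the ansatz u = A t x + B e^{- t} + C e^{x} into the left-hand side.
Derivatives of the ansatz:
  u_x = A t + C e^{x}
  u_xx = C e^{x}
  u_tt = B e^{- t}
Term by term:
  cos(x)·u_x = A t \cos{\left(x \right)} + C e^{x} \cos{\left(x \right)}
  sin(x)·u_xx = C e^{x} \sin{\left(x \right)}
  t**2·u_tt = B t^{2} e^{- t}
So the left-hand side equals
  A t \cos{\left(x \right)} + B t^{2} e^{- t} + C e^{x} \sin{\left(x \right)} + C e^{x} \cos{\left(x \right)}
This must equal f(x, t) identically; expanded, f = - 3 t^{2} e^{- t} + 2 t \cos{\left(x \right)} + 2 e^{x} \sin{\left(x \right)} + 2 e^{x} \cos{\left(x \right)}.
Matching coefficients of the independent functions:
  [t \cos{\left(x \right)}]:  A = 2
  [t^{2} e^{- t}]:  B = -3
  [e^{x} \sin{\left(x \right)}, e^{x} \cos{\left(x \right)}]:  C = 2
Solving: A = 2, B = -3, C = 2.
Check against the point condition:
  u(0, 0) = -1  ⟹  B + C = -1  ✓
Hence u(x, t) = 2 t x + 2 e^{x} - 3 e^{- t}.

Answer: u(x, t) = 2 t x + 2 e^{x} - 3 e^{- t}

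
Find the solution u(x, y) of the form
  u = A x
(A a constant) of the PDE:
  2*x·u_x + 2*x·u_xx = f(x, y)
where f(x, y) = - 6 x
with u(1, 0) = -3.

Answer: u(x, y) = - 3 x

Derivation:
Substitute the ansatz u = A x into the left-hand side.
Derivatives of the ansatz:
  u_x = A
  u_xx = 0
Term by term:
  2*x·u_x = 2 A x
  2*x·u_xx = 0
So the left-hand side equals
  2 A x
This must equal f(x, y) = - 6 x identically.
Matching coefficients of the independent functions:
  [x]:  2 A = -6
Solving: A = -3.
Check against the point condition:
  u(1, 0) = -3  ⟹  A = -3  ✓
Hence u(x, y) = - 3 x.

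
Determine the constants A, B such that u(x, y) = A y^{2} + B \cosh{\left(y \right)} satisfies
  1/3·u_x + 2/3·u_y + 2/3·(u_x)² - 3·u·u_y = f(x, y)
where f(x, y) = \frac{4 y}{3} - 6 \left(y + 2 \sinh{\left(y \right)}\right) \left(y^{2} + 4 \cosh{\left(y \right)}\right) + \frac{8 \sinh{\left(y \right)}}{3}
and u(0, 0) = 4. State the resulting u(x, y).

Substitute the ansatz u = A y^{2} + B \cosh{\left(y \right)} into the left-hand side.
Derivatives of the ansatz:
  u_x = 0
  u_y = 2 A y + B \sinh{\left(y \right)}
Term by term:
  1/3·u_x = 0
  2/3·u_y = \frac{4 A y}{3} + \frac{2 B \sinh{\left(y \right)}}{3}
  2/3·(u_x)² = 0
  -3·u·u_y = - 6 A^{2} y^{3} - 3 A B y^{2} \sinh{\left(y \right)} - 6 A B y \cosh{\left(y \right)} - 3 B^{2} \sinh{\left(y \right)} \cosh{\left(y \right)}
So the left-hand side equals
  - 6 A^{2} y^{3} - 3 A B y^{2} \sinh{\left(y \right)} - 6 A B y \cosh{\left(y \right)} + \frac{4 A y}{3} - 3 B^{2} \sinh{\left(y \right)} \cosh{\left(y \right)} + \frac{2 B \sinh{\left(y \right)}}{3}
This must equal f(x, y) identically; expanded, f = - 6 y^{3} - 12 y^{2} \sinh{\left(y \right)} - 24 y \cosh{\left(y \right)} + \frac{4 y}{3} - 48 \sinh{\left(y \right)} \cosh{\left(y \right)} + \frac{8 \sinh{\left(y \right)}}{3}.
Matching coefficients of the independent functions:
  [y]:  \frac{4 A}{3} = \frac{4}{3}
  [y^{3}]:  - 6 A^{2} = -6
  [y \cosh{\left(y \right)}]:  - 6 A B = -24
  [y^{2} \sinh{\left(y \right)}]:  - 3 A B = -12
  [\sinh{\left(y \right)} \cosh{\left(y \right)}]:  - 3 B^{2} = -48
  [\sinh{\left(y \right)}]:  \frac{2 B}{3} = \frac{8}{3}
Solving: A = 1, B = 4.
Check against the point condition:
  u(0, 0) = 4  ⟹  B = 4  ✓
Hence u(x, y) = y^{2} + 4 \cosh{\left(y \right)}.

Answer: u(x, y) = y^{2} + 4 \cosh{\left(y \right)}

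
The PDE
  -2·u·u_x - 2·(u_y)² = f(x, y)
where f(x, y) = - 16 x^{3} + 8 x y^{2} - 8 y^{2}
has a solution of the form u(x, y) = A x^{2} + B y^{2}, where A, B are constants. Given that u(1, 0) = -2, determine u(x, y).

Substitute the ansatz u = A x^{2} + B y^{2} into the left-hand side.
Derivatives of the ansatz:
  u_x = 2 A x
  u_y = 2 B y
Term by term:
  -2·u·u_x = - 4 A^{2} x^{3} - 4 A B x y^{2}
  -2·(u_y)² = - 8 B^{2} y^{2}
So the left-hand side equals
  - 4 A^{2} x^{3} - 4 A B x y^{2} - 8 B^{2} y^{2}
This must equal f(x, y) = - 16 x^{3} + 8 x y^{2} - 8 y^{2} identically.
Matching coefficients of the independent functions:
  [x^{3}]:  - 4 A^{2} = -16
  [y^{2}]:  - 8 B^{2} = -8
  [x y^{2}]:  - 4 A B = 8
These equations allow (A, B) = (-2, 1) or (2, -1).
Impose the point condition(s):
  u(1, 0) = -2  ⟹  A = -2
Only A = -2, B = 1 satisfies everything.
Hence u(x, y) = - 2 x^{2} + y^{2}.

Answer: u(x, y) = - 2 x^{2} + y^{2}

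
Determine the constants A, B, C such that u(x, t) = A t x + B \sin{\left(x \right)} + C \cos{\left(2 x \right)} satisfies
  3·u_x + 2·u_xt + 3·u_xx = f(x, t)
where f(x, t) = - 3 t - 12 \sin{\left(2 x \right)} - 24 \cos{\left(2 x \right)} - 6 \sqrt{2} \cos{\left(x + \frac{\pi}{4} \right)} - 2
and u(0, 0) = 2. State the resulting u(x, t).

Substitute the ansatz u = A t x + B \sin{\left(x \right)} + C \cos{\left(2 x \right)} into the left-hand side.
Derivatives of the ansatz:
  u_x = A t + B \cos{\left(x \right)} - 2 C \sin{\left(2 x \right)}
  u_xt = A
  u_xx = - B \sin{\left(x \right)} - 4 C \cos{\left(2 x \right)}
Term by term:
  3·u_x = 3 A t + 3 B \cos{\left(x \right)} - 6 C \sin{\left(2 x \right)}
  2·u_xt = 2 A
  3·u_xx = - 3 B \sin{\left(x \right)} - 12 C \cos{\left(2 x \right)}
So the left-hand side equals
  3 A t + 2 A - 3 B \sin{\left(x \right)} + 3 B \cos{\left(x \right)} - 6 C \sin{\left(2 x \right)} - 12 C \cos{\left(2 x \right)}
This must equal f(x, t) identically; expanded, f = - 3 t + 6 \sin{\left(x \right)} - 12 \sin{\left(2 x \right)} - 6 \cos{\left(x \right)} - 24 \cos{\left(2 x \right)} - 2.
Matching coefficients of the independent functions:
  [constant term]:  2 A = -2
  [t]:  3 A = -3
  [\sin{\left(x \right)}]:  - 3 B = 6
  [\sin{\left(2 x \right)}]:  - 6 C = -12
  [\cos{\left(x \right)}]:  3 B = -6
  [\cos{\left(2 x \right)}]:  - 12 C = -24
Solving: A = -1, B = -2, C = 2.
Check against the point condition:
  u(0, 0) = 2  ⟹  C = 2  ✓
Hence u(x, t) = - t x - 2 \sin{\left(x \right)} + 2 \cos{\left(2 x \right)}.

Answer: u(x, t) = - t x - 2 \sin{\left(x \right)} + 2 \cos{\left(2 x \right)}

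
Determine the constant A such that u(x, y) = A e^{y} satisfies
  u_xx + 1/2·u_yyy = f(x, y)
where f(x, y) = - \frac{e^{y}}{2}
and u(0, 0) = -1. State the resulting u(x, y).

Substitute the ansatz u = A e^{y} into the left-hand side.
Derivatives of the ansatz:
  u_xx = 0
  u_yyy = A e^{y}
Term by term:
  u_xx = 0
  1/2·u_yyy = \frac{A e^{y}}{2}
So the left-hand side equals
  \frac{A e^{y}}{2}
This must equal f(x, y) = - \frac{e^{y}}{2} identically.
Matching coefficients of the independent functions:
  [e^{y}]:  \frac{A}{2} = - \frac{1}{2}
Solving: A = -1.
Check against the point condition:
  u(0, 0) = -1  ⟹  A = -1  ✓
Hence u(x, y) = - e^{y}.

Answer: u(x, y) = - e^{y}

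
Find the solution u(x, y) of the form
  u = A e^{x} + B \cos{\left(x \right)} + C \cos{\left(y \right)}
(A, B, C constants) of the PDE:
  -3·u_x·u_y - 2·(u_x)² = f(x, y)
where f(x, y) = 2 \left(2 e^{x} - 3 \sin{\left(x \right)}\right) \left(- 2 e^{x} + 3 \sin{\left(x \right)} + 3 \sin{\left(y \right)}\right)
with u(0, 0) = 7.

Substitute the ansatz u = A e^{x} + B \cos{\left(x \right)} + C \cos{\left(y \right)} into the left-hand side.
Derivatives of the ansatz:
  u_x = A e^{x} - B \sin{\left(x \right)}
  u_y = - C \sin{\left(y \right)}
Term by term:
  -3·u_x·u_y = 3 A C e^{x} \sin{\left(y \right)} - 3 B C \sin{\left(x \right)} \sin{\left(y \right)}
  -2·(u_x)² = - 2 A^{2} e^{2 x} + 4 A B e^{x} \sin{\left(x \right)} - 2 B^{2} \sin^{2}{\left(x \right)}
So the left-hand side equals
  - 2 A^{2} e^{2 x} + 4 A B e^{x} \sin{\left(x \right)} + 3 A C e^{x} \sin{\left(y \right)} - 2 B^{2} \sin^{2}{\left(x \right)} - 3 B C \sin{\left(x \right)} \sin{\left(y \right)}
This must equal f(x, y) identically; expanded, f = - 8 e^{2 x} + 24 e^{x} \sin{\left(x \right)} + 12 e^{x} \sin{\left(y \right)} - 18 \sin^{2}{\left(x \right)} - 18 \sin{\left(x \right)} \sin{\left(y \right)}.
Matching coefficients of the independent functions:
  [e^{x} \sin{\left(x \right)}]:  4 A B = 24
  [e^{x} \sin{\left(y \right)}]:  3 A C = 12
  [\sin{\left(x \right)} \sin{\left(y \right)}]:  - 3 B C = -18
  [e^{2 x}]:  - 2 A^{2} = -8
  [\sin^{2}{\left(x \right)}]:  - 2 B^{2} = -18
These equations allow (A, B, C) = (-2, -3, -2) or (2, 3, 2).
Impose the point condition(s):
  u(0, 0) = 7  ⟹  A + B + C = 7
Only A = 2, B = 3, C = 2 satisfies everything.
Hence u(x, y) = 2 e^{x} + 3 \cos{\left(x \right)} + 2 \cos{\left(y \right)}.

Answer: u(x, y) = 2 e^{x} + 3 \cos{\left(x \right)} + 2 \cos{\left(y \right)}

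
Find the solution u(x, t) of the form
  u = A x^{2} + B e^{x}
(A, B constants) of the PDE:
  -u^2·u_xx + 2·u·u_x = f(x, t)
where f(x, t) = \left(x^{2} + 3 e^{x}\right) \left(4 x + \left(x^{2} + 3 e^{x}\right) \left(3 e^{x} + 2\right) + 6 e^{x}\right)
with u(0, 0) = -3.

Answer: u(x, t) = - x^{2} - 3 e^{x}

Derivation:
Substitute the ansatz u = A x^{2} + B e^{x} into the left-hand side.
Derivatives of the ansatz:
  u_xx = 2 A + B e^{x}
  u_x = 2 A x + B e^{x}
Term by term:
  -u^2·u_xx = - 2 A^{3} x^{4} - A^{2} B x^{4} e^{x} - 4 A^{2} B x^{2} e^{x} - 2 A B^{2} x^{2} e^{2 x} - 2 A B^{2} e^{2 x} - B^{3} e^{3 x}
  2·u·u_x = 4 A^{2} x^{3} + 2 A B x^{2} e^{x} + 4 A B x e^{x} + 2 B^{2} e^{2 x}
So the left-hand side equals
  - 2 A^{3} x^{4} - A^{2} B x^{4} e^{x} - 4 A^{2} B x^{2} e^{x} + 4 A^{2} x^{3} - 2 A B^{2} x^{2} e^{2 x} - 2 A B^{2} e^{2 x} + 2 A B x^{2} e^{x} + 4 A B x e^{x} - B^{3} e^{3 x} + 2 B^{2} e^{2 x}
This must equal f(x, t) identically; expanded, f = 3 x^{4} e^{x} + 2 x^{4} + 4 x^{3} + 18 x^{2} e^{2 x} + 18 x^{2} e^{x} + 12 x e^{x} + 27 e^{3 x} + 36 e^{2 x}.
Matching coefficients of the independent functions:
  [x^{3}]:  4 A^{2} = 4
  [x^{4}]:  - 2 A^{3} = 2
  [x e^{x}]:  4 A B = 12
  [x^{2} e^{x}]:  - 4 A^{2} B + 2 A B = 18
  [x^{2} e^{2 x}]:  - 2 A B^{2} = 18
  [x^{4} e^{x}]:  - A^{2} B = 3
  [e^{2 x}]:  - 2 A B^{2} + 2 B^{2} = 36
  [e^{3 x}]:  - B^{3} = 27
Solving: A = -1, B = -3.
Check against the point condition:
  u(0, 0) = -3  ⟹  B = -3  ✓
Hence u(x, t) = - x^{2} - 3 e^{x}.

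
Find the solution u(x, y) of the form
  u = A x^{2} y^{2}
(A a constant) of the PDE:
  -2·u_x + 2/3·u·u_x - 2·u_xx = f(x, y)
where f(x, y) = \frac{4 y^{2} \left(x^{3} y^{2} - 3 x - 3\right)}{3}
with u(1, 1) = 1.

Answer: u(x, y) = x^{2} y^{2}

Derivation:
Substitute the ansatz u = A x^{2} y^{2} into the left-hand side.
Derivatives of the ansatz:
  u_x = 2 A x y^{2}
  u_xx = 2 A y^{2}
Term by term:
  -2·u_x = - 4 A x y^{2}
  2/3·u·u_x = \frac{4 A^{2} x^{3} y^{4}}{3}
  -2·u_xx = - 4 A y^{2}
So the left-hand side equals
  \frac{4 A^{2} x^{3} y^{4}}{3} - 4 A x y^{2} - 4 A y^{2}
This must equal f(x, y) identically; expanded, f = \frac{4 x^{3} y^{4}}{3} - 4 x y^{2} - 4 y^{2}.
Matching coefficients of the independent functions:
  [y^{2}, x y^{2}]:  - 4 A = -4
  [x^{3} y^{4}]:  \frac{4 A^{2}}{3} = \frac{4}{3}
Solving: A = 1.
Check against the point condition:
  u(1, 1) = 1  ⟹  A = 1  ✓
Hence u(x, y) = x^{2} y^{2}.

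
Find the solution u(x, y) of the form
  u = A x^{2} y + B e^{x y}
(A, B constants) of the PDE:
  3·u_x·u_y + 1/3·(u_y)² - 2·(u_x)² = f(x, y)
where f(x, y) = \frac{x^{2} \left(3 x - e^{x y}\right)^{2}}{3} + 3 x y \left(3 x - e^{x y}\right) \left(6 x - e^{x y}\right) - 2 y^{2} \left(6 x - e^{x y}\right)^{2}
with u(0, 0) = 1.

Substitute the ansatz u = A x^{2} y + B e^{x y} into the left-hand side.
Derivatives of the ansatz:
  u_x = 2 A x y + B y e^{x y}
  u_y = A x^{2} + B x e^{x y}
Term by term:
  3·u_x·u_y = 6 A^{2} x^{3} y + 9 A B x^{2} y e^{x y} + 3 B^{2} x y e^{2 x y}
  1/3·(u_y)² = \frac{A^{2} x^{4}}{3} + \frac{2 A B x^{3} e^{x y}}{3} + \frac{B^{2} x^{2} e^{2 x y}}{3}
  -2·(u_x)² = - 8 A^{2} x^{2} y^{2} - 8 A B x y^{2} e^{x y} - 2 B^{2} y^{2} e^{2 x y}
So the left-hand side equals
  \frac{A^{2} x^{4}}{3} + 6 A^{2} x^{3} y - 8 A^{2} x^{2} y^{2} + \frac{2 A B x^{3} e^{x y}}{3} + 9 A B x^{2} y e^{x y} - 8 A B x y^{2} e^{x y} + \frac{B^{2} x^{2} e^{2 x y}}{3} + 3 B^{2} x y e^{2 x y} - 2 B^{2} y^{2} e^{2 x y}
This must equal f(x, y) identically; expanded, f = 3 x^{4} + 54 x^{3} y - 2 x^{3} e^{x y} - 72 x^{2} y^{2} - 27 x^{2} y e^{x y} + \frac{x^{2} e^{2 x y}}{3} + 24 x y^{2} e^{x y} + 3 x y e^{2 x y} - 2 y^{2} e^{2 x y}.
Matching coefficients of the independent functions:
  [x^{4}]:  \frac{A^{2}}{3} = 3
  [x^{2} y^{2}]:  - 8 A^{2} = -72
  [x^{2} e^{2 x y}]:  \frac{B^{2}}{3} = \frac{1}{3}
  [x^{3} y]:  6 A^{2} = 54
  [x^{3} e^{x y}]:  \frac{2 A B}{3} = -2
  [y^{2} e^{2 x y}]:  - 2 B^{2} = -2
  [x y e^{2 x y}]:  3 B^{2} = 3
  [x y^{2} e^{x y}]:  - 8 A B = 24
  [x^{2} y e^{x y}]:  9 A B = -27
These equations allow (A, B) = (-3, 1) or (3, -1).
Impose the point condition(s):
  u(0, 0) = 1  ⟹  B = 1
Only A = -3, B = 1 satisfies everything.
Hence u(x, y) = - 3 x^{2} y + e^{x y}.

Answer: u(x, y) = - 3 x^{2} y + e^{x y}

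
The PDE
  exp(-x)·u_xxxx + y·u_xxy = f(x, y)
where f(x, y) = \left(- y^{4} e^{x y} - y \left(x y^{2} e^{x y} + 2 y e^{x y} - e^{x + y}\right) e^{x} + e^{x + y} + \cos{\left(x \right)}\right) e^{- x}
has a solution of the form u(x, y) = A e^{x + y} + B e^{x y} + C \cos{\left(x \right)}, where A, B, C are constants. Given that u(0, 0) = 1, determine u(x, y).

Answer: u(x, y) = - e^{x y} + e^{x + y} + \cos{\left(x \right)}

Derivation:
Substitute the ansatz u = A e^{x + y} + B e^{x y} + C \cos{\left(x \right)} into the left-hand side.
Derivatives of the ansatz:
  u_xxxx = A e^{x} e^{y} + B y^{4} e^{x y} + C \cos{\left(x \right)}
  u_xxy = A e^{x} e^{y} + B x y^{2} e^{x y} + 2 B y e^{x y}
Term by term:
  exp(-x)·u_xxxx = A e^{y} + B y^{4} e^{- x} e^{x y} + C e^{- x} \cos{\left(x \right)}
  y·u_xxy = A y e^{x} e^{y} + B x y^{3} e^{x y} + 2 B y^{2} e^{x y}
So the left-hand side equals
  A y e^{x} e^{y} + A e^{y} + B x y^{3} e^{x y} + B y^{4} e^{- x} e^{x y} + 2 B y^{2} e^{x y} + C e^{- x} \cos{\left(x \right)}
This must equal f(x, y) identically; expanded, f = - x y^{3} e^{x y} - y^{4} e^{- x} e^{x y} - 2 y^{2} e^{x y} + y e^{x} e^{y} + e^{y} + e^{- x} \cos{\left(x \right)}.
Matching coefficients of the independent functions:
  [y^{2} e^{x y}]:  2 B = -2
  [e^{- x} \cos{\left(x \right)}]:  C = 1
  [x y^{3} e^{x y}, y^{4} e^{- x} e^{x y}]:  B = -1
  [y e^{x} e^{y}, e^{y}]:  A = 1
Solving: A = 1, B = -1, C = 1.
Check against the point condition:
  u(0, 0) = 1  ⟹  A + B + C = 1  ✓
Hence u(x, y) = - e^{x y} + e^{x + y} + \cos{\left(x \right)}.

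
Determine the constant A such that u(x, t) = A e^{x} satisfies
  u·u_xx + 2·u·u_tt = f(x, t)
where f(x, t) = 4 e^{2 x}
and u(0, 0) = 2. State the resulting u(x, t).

Substitute the ansatz u = A e^{x} into the left-hand side.
Derivatives of the ansatz:
  u_xx = A e^{x}
  u_tt = 0
Term by term:
  u·u_xx = A^{2} e^{2 x}
  2·u·u_tt = 0
So the left-hand side equals
  A^{2} e^{2 x}
This must equal f(x, t) = 4 e^{2 x} identically.
Matching coefficients of the independent functions:
  [e^{2 x}]:  A^{2} = 4
These equations allow (A) = (-2) or (2).
Impose the point condition(s):
  u(0, 0) = 2  ⟹  A = 2
Only A = 2 satisfies everything.
Hence u(x, t) = 2 e^{x}.

Answer: u(x, t) = 2 e^{x}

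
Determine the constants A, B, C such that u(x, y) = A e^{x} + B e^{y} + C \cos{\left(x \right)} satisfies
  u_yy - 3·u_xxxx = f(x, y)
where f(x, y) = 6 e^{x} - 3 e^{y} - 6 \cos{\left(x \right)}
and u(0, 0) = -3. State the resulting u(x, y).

Substitute the ansatz u = A e^{x} + B e^{y} + C \cos{\left(x \right)} into the left-hand side.
Derivatives of the ansatz:
  u_yy = B e^{y}
  u_xxxx = A e^{x} + C \cos{\left(x \right)}
Term by term:
  u_yy = B e^{y}
  -3·u_xxxx = - 3 A e^{x} - 3 C \cos{\left(x \right)}
So the left-hand side equals
  - 3 A e^{x} + B e^{y} - 3 C \cos{\left(x \right)}
This must equal f(x, y) = 6 e^{x} - 3 e^{y} - 6 \cos{\left(x \right)} identically.
Matching coefficients of the independent functions:
  [e^{x}]:  - 3 A = 6
  [e^{y}]:  B = -3
  [\cos{\left(x \right)}]:  - 3 C = -6
Solving: A = -2, B = -3, C = 2.
Check against the point condition:
  u(0, 0) = -3  ⟹  A + B + C = -3  ✓
Hence u(x, y) = - 2 e^{x} - 3 e^{y} + 2 \cos{\left(x \right)}.

Answer: u(x, y) = - 2 e^{x} - 3 e^{y} + 2 \cos{\left(x \right)}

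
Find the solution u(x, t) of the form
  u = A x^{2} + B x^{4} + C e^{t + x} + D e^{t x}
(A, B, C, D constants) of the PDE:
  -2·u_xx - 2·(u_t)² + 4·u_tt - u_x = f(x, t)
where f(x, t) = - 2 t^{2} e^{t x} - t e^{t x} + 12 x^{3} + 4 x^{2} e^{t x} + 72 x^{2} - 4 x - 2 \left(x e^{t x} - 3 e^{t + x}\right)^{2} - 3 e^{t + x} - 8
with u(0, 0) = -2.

Substitute the ansatz u = A x^{2} + B x^{4} + C e^{t + x} + D e^{t x} into the left-hand side.
Derivatives of the ansatz:
  u_xx = 2 A + 12 B x^{2} + C e^{t} e^{x} + D t^{2} e^{t x}
  u_t = C e^{t} e^{x} + D x e^{t x}
  u_tt = C e^{t} e^{x} + D x^{2} e^{t x}
  u_x = 2 A x + 4 B x^{3} + C e^{t} e^{x} + D t e^{t x}
Term by term:
  -2·u_xx = - 4 A - 24 B x^{2} - 2 C e^{t} e^{x} - 2 D t^{2} e^{t x}
  -2·(u_t)² = - 2 C^{2} e^{2 t} e^{2 x} - 4 C D x e^{t} e^{x} e^{t x} - 2 D^{2} x^{2} e^{2 t x}
  4·u_tt = 4 C e^{t} e^{x} + 4 D x^{2} e^{t x}
  -u_x = - 2 A x - 4 B x^{3} - C e^{t} e^{x} - D t e^{t x}
So the left-hand side equals
  - 2 A x - 4 A - 4 B x^{3} - 24 B x^{2} - 2 C^{2} e^{2 t} e^{2 x} - 4 C D x e^{t} e^{x} e^{t x} + C e^{t} e^{x} - 2 D^{2} x^{2} e^{2 t x} - 2 D t^{2} e^{t x} - D t e^{t x} + 4 D x^{2} e^{t x}
This must equal f(x, t) identically; expanded, f = - 2 t^{2} e^{t x} - t e^{t x} + 12 x^{3} - 2 x^{2} e^{2 t x} + 4 x^{2} e^{t x} + 72 x^{2} + 12 x e^{t} e^{x} e^{t x} - 4 x - 18 e^{2 t} e^{2 x} - 3 e^{t} e^{x} - 8.
Matching coefficients of the independent functions:
  [constant term]:  - 4 A = -8
  [x]:  - 2 A = -4
  [x^{2}]:  - 24 B = 72
  [x^{3}]:  - 4 B = 12
  [t e^{t x}]:  - D = -1
  [t^{2} e^{t x}]:  - 2 D = -2
  [x^{2} e^{t x}]:  4 D = 4
  [x^{2} e^{2 t x}]:  - 2 D^{2} = -2
  [e^{t} e^{x}]:  C = -3
  [e^{2 t} e^{2 x}]:  - 2 C^{2} = -18
  [x e^{t} e^{x} e^{t x}]:  - 4 C D = 12
Solving: A = 2, B = -3, C = -3, D = 1.
Check against the point condition:
  u(0, 0) = -2  ⟹  C + D = -2  ✓
Hence u(x, t) = - 3 x^{4} + 2 x^{2} + e^{t x} - 3 e^{t + x}.

Answer: u(x, t) = - 3 x^{4} + 2 x^{2} + e^{t x} - 3 e^{t + x}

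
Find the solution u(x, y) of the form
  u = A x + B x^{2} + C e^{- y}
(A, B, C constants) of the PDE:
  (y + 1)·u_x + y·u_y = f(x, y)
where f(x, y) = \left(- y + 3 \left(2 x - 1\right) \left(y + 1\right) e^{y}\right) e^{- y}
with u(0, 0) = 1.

Substitute the ansatz u = A x + B x^{2} + C e^{- y} into the left-hand side.
Derivatives of the ansatz:
  u_x = A + 2 B x
  u_y = - C e^{- y}
Term by term:
  (y + 1)·u_x = A y + A + 2 B x y + 2 B x
  y·u_y = - C y e^{- y}
So the left-hand side equals
  A y + A + 2 B x y + 2 B x - C y e^{- y}
This must equal f(x, y) identically; expanded, f = 6 x y + 6 x - 3 y - y e^{- y} - 3.
Matching coefficients of the independent functions:
  [constant term, y]:  A = -3
  [x, x y]:  2 B = 6
  [y e^{- y}]:  - C = -1
Solving: A = -3, B = 3, C = 1.
Check against the point condition:
  u(0, 0) = 1  ⟹  C = 1  ✓
Hence u(x, y) = 3 x^{2} - 3 x + e^{- y}.

Answer: u(x, y) = 3 x^{2} - 3 x + e^{- y}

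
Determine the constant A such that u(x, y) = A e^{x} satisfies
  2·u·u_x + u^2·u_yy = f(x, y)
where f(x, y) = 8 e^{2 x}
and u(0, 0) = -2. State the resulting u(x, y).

Substitute the ansatz u = A e^{x} into the left-hand side.
Derivatives of the ansatz:
  u_x = A e^{x}
  u_yy = 0
Term by term:
  2·u·u_x = 2 A^{2} e^{2 x}
  u^2·u_yy = 0
So the left-hand side equals
  2 A^{2} e^{2 x}
This must equal f(x, y) = 8 e^{2 x} identically.
Matching coefficients of the independent functions:
  [e^{2 x}]:  2 A^{2} = 8
These equations allow (A) = (-2) or (2).
Impose the point condition(s):
  u(0, 0) = -2  ⟹  A = -2
Only A = -2 satisfies everything.
Hence u(x, y) = - 2 e^{x}.

Answer: u(x, y) = - 2 e^{x}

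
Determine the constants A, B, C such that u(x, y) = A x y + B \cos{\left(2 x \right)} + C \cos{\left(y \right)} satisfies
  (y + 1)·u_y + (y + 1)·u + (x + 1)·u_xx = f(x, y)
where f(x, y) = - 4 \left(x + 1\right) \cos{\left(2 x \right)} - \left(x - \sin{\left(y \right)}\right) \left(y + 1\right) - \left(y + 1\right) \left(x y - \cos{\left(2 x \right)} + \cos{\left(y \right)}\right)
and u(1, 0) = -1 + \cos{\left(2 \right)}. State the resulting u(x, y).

Substitute the ansatz u = A x y + B \cos{\left(2 x \right)} + C \cos{\left(y \right)} into the left-hand side.
Derivatives of the ansatz:
  u_y = A x - C \sin{\left(y \right)}
  u_xx = - 4 B \cos{\left(2 x \right)}
Term by term:
  (y + 1)·u_y = A x y + A x - C y \sin{\left(y \right)} - C \sin{\left(y \right)}
  (y + 1)·u = A x y^{2} + A x y + B y \cos{\left(2 x \right)} + B \cos{\left(2 x \right)} + C y \cos{\left(y \right)} + C \cos{\left(y \right)}
  (x + 1)·u_xx = - 4 B x \cos{\left(2 x \right)} - 4 B \cos{\left(2 x \right)}
So the left-hand side equals
  A x y^{2} + 2 A x y + A x - 4 B x \cos{\left(2 x \right)} + B y \cos{\left(2 x \right)} - 3 B \cos{\left(2 x \right)} - C y \sin{\left(y \right)} + C y \cos{\left(y \right)} - C \sin{\left(y \right)} + C \cos{\left(y \right)}
This must equal f(x, y) identically; expanded, f = - x y^{2} - 2 x y - 4 x \cos{\left(2 x \right)} - x + y \sin{\left(y \right)} + y \cos{\left(2 x \right)} - y \cos{\left(y \right)} + \sin{\left(y \right)} - 3 \cos{\left(2 x \right)} - \cos{\left(y \right)}.
Matching coefficients of the independent functions:
  [x, x y^{2}]:  A = -1
  [x y]:  2 A = -2
  [x \cos{\left(2 x \right)}]:  - 4 B = -4
  [y \sin{\left(y \right)}, \sin{\left(y \right)}]:  - C = 1
  [y \cos{\left(2 x \right)}]:  B = 1
  [y \cos{\left(y \right)}, \cos{\left(y \right)}]:  C = -1
  [\cos{\left(2 x \right)}]:  - 3 B = -3
Solving: A = -1, B = 1, C = -1.
Check against the point condition:
  u(1, 0) = -1 + \cos{\left(2 \right)}  ⟹  B \cos{\left(2 \right)} + C = -1 + \cos{\left(2 \right)}  ✓
Hence u(x, y) = - x y + \cos{\left(2 x \right)} - \cos{\left(y \right)}.

Answer: u(x, y) = - x y + \cos{\left(2 x \right)} - \cos{\left(y \right)}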